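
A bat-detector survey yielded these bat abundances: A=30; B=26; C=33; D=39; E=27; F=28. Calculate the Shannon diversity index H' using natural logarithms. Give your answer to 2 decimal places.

Total N = 30+26+33+39+27+28 = 183, so the proportions are 0.1639, 0.1421, 0.1803, 0.2131, 0.1475, 0.153 (working shown to 4 dp, full precision carried).
Each pᵢ ln pᵢ term: 0.1639×(-1.8083)=-0.2964, 0.1421×(-1.9514)=-0.2772, 0.1803×(-1.7130)=-0.3089, 0.2131×(-1.5459)=-0.3295, 0.1475×(-1.9136)=-0.2823, 0.153×(-1.8773)=-0.2872.
Sum = -1.7816, so H' = 1.78.

1.78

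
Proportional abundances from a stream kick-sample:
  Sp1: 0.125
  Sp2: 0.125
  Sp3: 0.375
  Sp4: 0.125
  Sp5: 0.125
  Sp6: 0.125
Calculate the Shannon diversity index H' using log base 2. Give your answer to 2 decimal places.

2.41

Each pᵢ log₂ pᵢ term (working shown to 4 dp, full precision carried): 0.125×(-3.0000)=-0.3750, 0.125×(-3.0000)=-0.3750, 0.375×(-1.4150)=-0.5306, 0.125×(-3.0000)=-0.3750, 0.125×(-3.0000)=-0.3750, 0.125×(-3.0000)=-0.3750.
Sum = -2.4056, so H' = 2.41.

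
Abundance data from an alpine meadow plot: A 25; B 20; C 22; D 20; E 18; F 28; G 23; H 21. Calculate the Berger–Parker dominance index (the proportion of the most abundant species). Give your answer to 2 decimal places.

0.16

Total N = 25+20+22+20+18+28+23+21 = 177, so the proportions are 0.1412, 0.113, 0.1243, 0.113, 0.1017, 0.1582, 0.1299, 0.1186 (working shown to 4 dp, full precision carried).
The largest proportion is 0.1582, i.e. d = 0.16 to 2 decimal places.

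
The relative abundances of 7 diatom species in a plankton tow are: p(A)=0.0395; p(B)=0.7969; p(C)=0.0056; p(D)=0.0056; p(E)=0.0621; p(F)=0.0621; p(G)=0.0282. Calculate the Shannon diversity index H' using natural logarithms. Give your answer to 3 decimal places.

0.812

Each pᵢ ln pᵢ term (working shown to 5 dp, full precision carried): 0.0395×(-3.23145)=-0.12764, 0.7969×(-0.22703)=-0.18092, 0.0056×(-5.18499)=-0.02904, 0.0056×(-5.18499)=-0.02904, 0.0621×(-2.77901)=-0.17258, 0.0621×(-2.77901)=-0.17258, 0.0282×(-3.56843)=-0.10063.
Sum = -0.81241, so H' = 0.812.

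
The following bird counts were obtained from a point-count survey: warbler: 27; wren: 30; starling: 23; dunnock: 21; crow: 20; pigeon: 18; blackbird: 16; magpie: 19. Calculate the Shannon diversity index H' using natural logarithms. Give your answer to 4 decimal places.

2.0595

Total N = 27+30+23+21+20+18+16+19 = 174, so the proportions are 0.155172, 0.172414, 0.132184, 0.12069, 0.114943, 0.103448, 0.091954, 0.109195 (working shown to 6 dp, full precision carried).
Each pᵢ ln pᵢ term: 0.155172×(-1.863218)=-0.289120, 0.172414×(-1.757858)=-0.303079, 0.132184×(-2.023561)=-0.267482, 0.12069×(-2.114533)=-0.255202, 0.114943×(-2.163323)=-0.248658, 0.103448×(-2.268684)=-0.234691, 0.091954×(-2.386467)=-0.219445, 0.109195×(-2.214616)=-0.241826.
Sum = -2.059504, so H' = 2.0595.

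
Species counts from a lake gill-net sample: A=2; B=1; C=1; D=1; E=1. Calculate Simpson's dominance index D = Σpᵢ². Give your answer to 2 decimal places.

Total N = 2+1+1+1+1 = 6, so the proportions are 0.3333, 0.1667, 0.1667, 0.1667, 0.1667 (working shown to 4 dp, full precision carried).
D = 0.3333² + 0.1667² + 0.1667² + 0.1667² + 0.1667² = 0.1111 + 0.0278 + 0.0278 + 0.0278 + 0.0278 = 0.2222.
To 2 decimal places, D = 0.22.

0.22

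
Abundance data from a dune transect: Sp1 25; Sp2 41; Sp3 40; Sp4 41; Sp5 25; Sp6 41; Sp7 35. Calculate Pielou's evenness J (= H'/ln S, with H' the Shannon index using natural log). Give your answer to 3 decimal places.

Total N = 25+41+40+41+25+41+35 = 248, so the proportions are 0.10081, 0.16532, 0.16129, 0.16532, 0.10081, 0.16532, 0.14113 (working shown to 5 dp, full precision carried).
H' = −Σ pᵢ ln pᵢ = −((-0.23131) + (-0.29756) + (-0.29428) + (-0.29756) + (-0.23131) + (-0.29756) + (-0.27634)) = 1.92591.
With S = 7 species, ln S = 1.94591, so J = 1.92591/1.94591 = 0.98972, i.e. 0.990 to 3 decimal places.

0.990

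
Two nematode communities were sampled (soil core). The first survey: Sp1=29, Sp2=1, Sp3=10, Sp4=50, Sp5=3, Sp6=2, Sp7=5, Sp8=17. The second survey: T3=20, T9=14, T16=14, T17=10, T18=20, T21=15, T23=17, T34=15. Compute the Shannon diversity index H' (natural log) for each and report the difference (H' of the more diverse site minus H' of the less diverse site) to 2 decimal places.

0.52

The first survey: N=117, proportions 0.2479, 0.0085, 0.0855, 0.4274, 0.0256, 0.0171, 0.0427, 0.1453, giving H' = 1.5385 (working shown to 4 dp, full precision carried).
The second survey: N=125, proportions 0.16, 0.112, 0.112, 0.08, 0.16, 0.12, 0.136, 0.12, giving H' = 2.0591.
Difference = |1.5385 − 2.0591| = 0.5206, i.e. 0.52 to 2 decimal places.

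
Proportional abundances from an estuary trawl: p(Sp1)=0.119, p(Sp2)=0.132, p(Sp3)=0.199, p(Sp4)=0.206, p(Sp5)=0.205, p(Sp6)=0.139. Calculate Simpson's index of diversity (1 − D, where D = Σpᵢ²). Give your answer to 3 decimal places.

D = 0.119² + 0.132² + 0.199² + 0.206² + 0.205² + 0.139² = 0.01416 + 0.01742 + 0.03960 + 0.04244 + 0.04202 + 0.01932 = 0.17497 (working shown to 5 dp, full precision carried).
So 1 − D = 0.82503, i.e. 0.825 to 3 decimal places.

0.825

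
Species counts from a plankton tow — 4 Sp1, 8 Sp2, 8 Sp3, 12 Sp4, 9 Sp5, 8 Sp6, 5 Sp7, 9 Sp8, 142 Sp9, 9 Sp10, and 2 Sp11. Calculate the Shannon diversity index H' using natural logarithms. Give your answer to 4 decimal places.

1.4042

Total N = 4+8+8+12+9+8+5+9+142+9+2 = 216, so the proportions are 0.018519, 0.037037, 0.037037, 0.055556, 0.041667, 0.037037, 0.023148, 0.041667, 0.657407, 0.041667, 0.009259 (working shown to 6 dp, full precision carried).
Each pᵢ ln pᵢ term: 0.018519×(-3.988984)=-0.073870, 0.037037×(-3.295837)=-0.122068, 0.037037×(-3.295837)=-0.122068, 0.055556×(-2.890372)=-0.160576, 0.041667×(-3.178054)=-0.132419, 0.037037×(-3.295837)=-0.122068, 0.023148×(-3.765840)=-0.087172, 0.041667×(-3.178054)=-0.132419, 0.657407×(-0.419451)=-0.275750, 0.041667×(-3.178054)=-0.132419, 0.009259×(-4.682131)=-0.043353.
Sum = -1.404183, so H' = 1.4042.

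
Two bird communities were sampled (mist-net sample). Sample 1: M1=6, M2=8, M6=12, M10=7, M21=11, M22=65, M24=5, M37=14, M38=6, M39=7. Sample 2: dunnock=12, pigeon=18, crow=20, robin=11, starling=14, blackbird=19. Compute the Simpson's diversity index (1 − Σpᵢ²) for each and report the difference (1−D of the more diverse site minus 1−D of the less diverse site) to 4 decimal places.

Sample 1: N=141, proportions 0.042553, 0.056738, 0.085106, 0.049645, 0.078014, 0.460993, 0.035461, 0.099291, 0.042553, 0.049645, giving 1−D = 0.751270 (working shown to 6 dp, full precision carried).
Sample 2: N=94, proportions 0.12766, 0.191489, 0.212766, 0.117021, 0.148936, 0.202128, giving 1−D = 0.825034.
Difference = |0.751270 − 0.825034| = 0.073764, i.e. 0.0738 to 4 decimal places.

0.0738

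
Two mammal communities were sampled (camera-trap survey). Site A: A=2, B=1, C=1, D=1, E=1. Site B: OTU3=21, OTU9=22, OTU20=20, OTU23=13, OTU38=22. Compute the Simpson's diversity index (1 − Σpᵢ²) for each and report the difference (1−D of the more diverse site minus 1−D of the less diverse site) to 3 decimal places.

0.016

Site A: N=6, proportions 0.333333, 0.166667, 0.166667, 0.166667, 0.166667, giving 1−D = 0.777778 (working shown to 6 dp, full precision carried).
Site B: N=98, proportions 0.214286, 0.22449, 0.204082, 0.132653, 0.22449, giving 1−D = 0.794044.
Difference = |0.777778 − 0.794044| = 0.016266, i.e. 0.016 to 3 decimal places.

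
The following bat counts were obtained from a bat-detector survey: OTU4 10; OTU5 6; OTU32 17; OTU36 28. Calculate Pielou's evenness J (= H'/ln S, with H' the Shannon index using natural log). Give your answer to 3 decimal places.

0.893

Total N = 10+6+17+28 = 61, so the proportions are 0.16393, 0.09836, 0.27869, 0.45902 (working shown to 5 dp, full precision carried).
H' = −Σ pᵢ ln pᵢ = −((-0.29644) + (-0.22811) + (-0.35607) + (-0.35742)) = 1.23804.
With S = 4 species, ln S = 1.38629, so J = 1.23804/1.38629 = 0.89306, i.e. 0.893 to 3 decimal places.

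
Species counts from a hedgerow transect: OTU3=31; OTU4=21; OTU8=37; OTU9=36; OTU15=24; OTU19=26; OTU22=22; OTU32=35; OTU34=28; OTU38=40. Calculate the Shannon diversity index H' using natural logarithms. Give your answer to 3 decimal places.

2.280

Total N = 31+21+37+36+24+26+22+35+28+40 = 300, so the proportions are 0.10333, 0.07, 0.12333, 0.12, 0.08, 0.08667, 0.07333, 0.11667, 0.09333, 0.13333 (working shown to 5 dp, full precision carried).
Each pᵢ ln pᵢ term: 0.10333×(-2.26980)=-0.23455, 0.07×(-2.65926)=-0.18615, 0.12333×(-2.09286)=-0.25812, 0.12×(-2.12026)=-0.25443, 0.08×(-2.52573)=-0.20206, 0.08667×(-2.44569)=-0.21196, 0.07333×(-2.61274)=-0.19160, 0.11667×(-2.14843)=-0.25065, 0.09333×(-2.37158)=-0.22135, 0.13333×(-2.01490)=-0.26865.
Sum = -2.27952, so H' = 2.280.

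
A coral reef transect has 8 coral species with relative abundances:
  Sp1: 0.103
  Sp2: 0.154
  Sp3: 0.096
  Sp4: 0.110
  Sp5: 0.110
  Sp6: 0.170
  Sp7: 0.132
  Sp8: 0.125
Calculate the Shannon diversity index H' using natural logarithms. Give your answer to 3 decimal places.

2.061

Each pᵢ ln pᵢ term (working shown to 5 dp, full precision carried): 0.103×(-2.27303)=-0.23412, 0.154×(-1.87080)=-0.28810, 0.096×(-2.34341)=-0.22497, 0.11×(-2.20727)=-0.24280, 0.11×(-2.20727)=-0.24280, 0.17×(-1.77196)=-0.30123, 0.132×(-2.02495)=-0.26729, 0.125×(-2.07944)=-0.25993.
Sum = -2.06125, so H' = 2.061.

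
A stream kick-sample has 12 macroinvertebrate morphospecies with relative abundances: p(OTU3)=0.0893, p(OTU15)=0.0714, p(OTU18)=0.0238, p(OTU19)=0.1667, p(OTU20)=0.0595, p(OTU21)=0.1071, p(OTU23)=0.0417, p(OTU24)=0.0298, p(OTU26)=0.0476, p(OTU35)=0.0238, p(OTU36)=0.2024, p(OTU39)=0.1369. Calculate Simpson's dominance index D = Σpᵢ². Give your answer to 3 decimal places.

D = 0.0893² + 0.0714² + 0.0238² + 0.1667² + 0.0595² + 0.1071² + 0.0417² + 0.0298² + 0.0476² + 0.0238² + 0.2024² + 0.1369² = 0.00797 + 0.00510 + 0.00057 + 0.02779 + 0.00354 + 0.01147 + 0.00174 + 0.00089 + 0.00227 + 0.00057 + 0.04097 + 0.01874 = 0.12160 (working shown to 5 dp, full precision carried).
To 3 decimal places, D = 0.122.

0.122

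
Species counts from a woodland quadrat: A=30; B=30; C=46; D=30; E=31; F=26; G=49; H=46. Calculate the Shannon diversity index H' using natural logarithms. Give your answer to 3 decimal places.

Total N = 30+30+46+30+31+26+49+46 = 288, so the proportions are 0.10417, 0.10417, 0.15972, 0.10417, 0.10764, 0.09028, 0.17014, 0.15972 (working shown to 5 dp, full precision carried).
Each pᵢ ln pᵢ term: 0.10417×(-2.26176)=-0.23560, 0.10417×(-2.26176)=-0.23560, 0.15972×(-1.83432)=-0.29298, 0.10417×(-2.26176)=-0.23560, 0.10764×(-2.22897)=-0.23992, 0.09028×(-2.40486)=-0.21711, 0.17014×(-1.77114)=-0.30134, 0.15972×(-1.83432)=-0.29298.
Sum = -2.05113, so H' = 2.051.

2.051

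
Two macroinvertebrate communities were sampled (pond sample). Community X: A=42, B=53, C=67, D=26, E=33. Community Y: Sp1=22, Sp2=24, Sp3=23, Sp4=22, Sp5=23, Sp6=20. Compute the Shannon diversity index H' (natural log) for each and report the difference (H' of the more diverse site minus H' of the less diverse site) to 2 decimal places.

0.23

Community X: N=221, proportions 0.19, 0.2398, 0.3032, 0.1176, 0.1493, giving H' = 1.5556 (working shown to 4 dp, full precision carried).
Community Y: N=134, proportions 0.1642, 0.1791, 0.1716, 0.1642, 0.1716, 0.1493, giving H' = 1.7902.
Difference = |1.5556 − 1.7902| = 0.2346, i.e. 0.23 to 2 decimal places.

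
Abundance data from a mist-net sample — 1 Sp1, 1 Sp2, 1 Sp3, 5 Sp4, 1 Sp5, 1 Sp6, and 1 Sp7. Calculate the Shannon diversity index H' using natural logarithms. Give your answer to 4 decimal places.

Total N = 1+1+1+5+1+1+1 = 11, so the proportions are 0.090909, 0.090909, 0.090909, 0.454545, 0.090909, 0.090909, 0.090909 (working shown to 6 dp, full precision carried).
Each pᵢ ln pᵢ term: 0.090909×(-2.397895)=-0.217990, 0.090909×(-2.397895)=-0.217990, 0.090909×(-2.397895)=-0.217990, 0.454545×(-0.788457)=-0.358390, 0.090909×(-2.397895)=-0.217990, 0.090909×(-2.397895)=-0.217990, 0.090909×(-2.397895)=-0.217990.
Sum = -1.666333, so H' = 1.6663.

1.6663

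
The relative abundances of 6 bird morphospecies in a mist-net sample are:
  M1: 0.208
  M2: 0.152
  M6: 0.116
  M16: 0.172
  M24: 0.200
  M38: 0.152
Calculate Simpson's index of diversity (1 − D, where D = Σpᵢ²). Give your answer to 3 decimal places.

0.827

D = 0.208² + 0.152² + 0.116² + 0.172² + 0.2² + 0.152² = 0.043264 + 0.023104 + 0.013456 + 0.029584 + 0.040000 + 0.023104 = 0.172512 (working shown to 6 dp, full precision carried).
So 1 − D = 0.827488, i.e. 0.827 to 3 decimal places.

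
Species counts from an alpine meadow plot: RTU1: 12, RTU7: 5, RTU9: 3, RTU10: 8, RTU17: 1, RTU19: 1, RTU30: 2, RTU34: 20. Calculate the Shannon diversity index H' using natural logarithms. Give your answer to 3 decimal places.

1.661

Total N = 12+5+3+8+1+1+2+20 = 52, so the proportions are 0.23077, 0.09615, 0.05769, 0.15385, 0.01923, 0.01923, 0.03846, 0.38462 (working shown to 5 dp, full precision carried).
Each pᵢ ln pᵢ term: 0.23077×(-1.46634)=-0.33839, 0.09615×(-2.34181)=-0.22517, 0.05769×(-2.85263)=-0.16457, 0.15385×(-1.87180)=-0.28797, 0.01923×(-3.95124)=-0.07599, 0.01923×(-3.95124)=-0.07599, 0.03846×(-3.25810)=-0.12531, 0.38462×(-0.95551)=-0.36750.
Sum = -1.66089, so H' = 1.661.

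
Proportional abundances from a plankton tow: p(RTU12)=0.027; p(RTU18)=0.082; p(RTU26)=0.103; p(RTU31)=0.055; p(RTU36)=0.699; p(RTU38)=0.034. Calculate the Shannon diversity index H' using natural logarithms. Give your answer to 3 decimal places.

1.062

Each pᵢ ln pᵢ term (working shown to 5 dp, full precision carried): 0.027×(-3.61192)=-0.09752, 0.082×(-2.50104)=-0.20508, 0.103×(-2.27303)=-0.23412, 0.055×(-2.90042)=-0.15952, 0.699×(-0.35810)=-0.25032, 0.034×(-3.38139)=-0.11497.
Sum = -1.06153, so H' = 1.062.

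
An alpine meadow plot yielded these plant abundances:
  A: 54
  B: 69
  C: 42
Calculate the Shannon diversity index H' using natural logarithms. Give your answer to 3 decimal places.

1.078

Total N = 54+69+42 = 165, so the proportions are 0.32727, 0.41818, 0.25455 (working shown to 5 dp, full precision carried).
Each pᵢ ln pᵢ term: 0.32727×(-1.11696)=-0.36555, 0.41818×(-0.87184)=-0.36459, 0.25455×(-1.36828)=-0.34829.
Sum = -1.07843, so H' = 1.078.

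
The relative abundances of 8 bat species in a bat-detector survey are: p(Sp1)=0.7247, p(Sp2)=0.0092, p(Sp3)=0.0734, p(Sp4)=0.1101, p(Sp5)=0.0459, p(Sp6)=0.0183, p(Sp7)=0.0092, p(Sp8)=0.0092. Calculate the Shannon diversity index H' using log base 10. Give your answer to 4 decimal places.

0.4395

Each pᵢ log₁₀ pᵢ term (working shown to 6 dp, full precision carried): 0.7247×(-0.139842)=-0.101343, 0.0092×(-2.036212)=-0.018733, 0.0734×(-1.134304)=-0.083258, 0.1101×(-0.958213)=-0.105499, 0.0459×(-1.338187)=-0.061423, 0.0183×(-1.737549)=-0.031797, 0.0092×(-2.036212)=-0.018733, 0.0092×(-2.036212)=-0.018733.
Sum = -0.439520, so H' = 0.4395.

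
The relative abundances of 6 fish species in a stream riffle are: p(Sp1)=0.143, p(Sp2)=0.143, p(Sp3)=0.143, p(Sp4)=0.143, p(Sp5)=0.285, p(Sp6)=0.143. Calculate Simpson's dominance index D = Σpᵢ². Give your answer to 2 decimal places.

D = 0.143² + 0.143² + 0.143² + 0.143² + 0.285² + 0.143² = 0.0204 + 0.0204 + 0.0204 + 0.0204 + 0.0812 + 0.0204 = 0.1835 (working shown to 4 dp, full precision carried).
To 2 decimal places, D = 0.18.

0.18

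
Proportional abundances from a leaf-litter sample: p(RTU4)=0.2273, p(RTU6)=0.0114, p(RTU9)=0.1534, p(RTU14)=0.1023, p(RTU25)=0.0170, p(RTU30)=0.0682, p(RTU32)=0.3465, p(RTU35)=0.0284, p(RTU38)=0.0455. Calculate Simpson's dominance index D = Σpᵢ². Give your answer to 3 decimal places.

0.214

D = 0.2273² + 0.0114² + 0.1534² + 0.1023² + 0.017² + 0.0682² + 0.3465² + 0.0284² + 0.0455² = 0.05167 + 0.00013 + 0.02353 + 0.01047 + 0.00029 + 0.00465 + 0.12006 + 0.00081 + 0.00207 = 0.21367 (working shown to 5 dp, full precision carried).
To 3 decimal places, D = 0.214.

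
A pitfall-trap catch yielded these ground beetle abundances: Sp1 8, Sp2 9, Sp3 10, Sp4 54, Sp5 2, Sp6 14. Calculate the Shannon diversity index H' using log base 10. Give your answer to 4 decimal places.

0.5846

Total N = 8+9+10+54+2+14 = 97, so the proportions are 0.082474, 0.092784, 0.103093, 0.556701, 0.020619, 0.14433 (working shown to 6 dp, full precision carried).
Each pᵢ log₁₀ pᵢ term: 0.082474×(-1.083682)=-0.089376, 0.092784×(-1.032529)=-0.095802, 0.103093×(-0.986772)=-0.101729, 0.556701×(-0.254378)=-0.141612, 0.020619×(-1.685742)=-0.034758, 0.14433×(-0.840644)=-0.121330.
Sum = -0.584607, so H' = 0.5846.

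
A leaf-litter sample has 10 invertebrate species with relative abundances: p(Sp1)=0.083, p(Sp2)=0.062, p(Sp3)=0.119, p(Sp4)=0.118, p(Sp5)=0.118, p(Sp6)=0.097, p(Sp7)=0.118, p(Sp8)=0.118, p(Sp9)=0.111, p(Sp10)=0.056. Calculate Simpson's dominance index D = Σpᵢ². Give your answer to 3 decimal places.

0.105

D = 0.083² + 0.062² + 0.119² + 0.118² + 0.118² + 0.097² + 0.118² + 0.118² + 0.111² + 0.056² = 0.00689 + 0.00384 + 0.01416 + 0.01392 + 0.01392 + 0.00941 + 0.01392 + 0.01392 + 0.01232 + 0.00314 = 0.10546 (working shown to 5 dp, full precision carried).
To 3 decimal places, D = 0.105.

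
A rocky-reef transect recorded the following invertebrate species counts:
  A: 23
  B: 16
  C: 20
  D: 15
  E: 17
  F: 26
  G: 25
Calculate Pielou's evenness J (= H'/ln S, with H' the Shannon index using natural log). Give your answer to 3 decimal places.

0.989

Total N = 23+16+20+15+17+26+25 = 142, so the proportions are 0.16197, 0.11268, 0.14085, 0.10563, 0.11972, 0.1831, 0.17606 (working shown to 5 dp, full precision carried).
H' = −Σ pᵢ ln pᵢ = −((-0.29484) + (-0.24600) + (-0.27607) + (-0.23744) + (-0.25412) + (-0.31085) + (-0.30580)) = 1.92512.
With S = 7 species, ln S = 1.94591, so J = 1.92512/1.94591 = 0.98932, i.e. 0.989 to 3 decimal places.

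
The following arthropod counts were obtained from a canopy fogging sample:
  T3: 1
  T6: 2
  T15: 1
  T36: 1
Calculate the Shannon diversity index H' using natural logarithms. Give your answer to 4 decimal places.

1.3322

Total N = 1+2+1+1 = 5, so the proportions are 0.2, 0.4, 0.2, 0.2 (working shown to 6 dp, full precision carried).
Each pᵢ ln pᵢ term: 0.2×(-1.609438)=-0.321888, 0.4×(-0.916291)=-0.366516, 0.2×(-1.609438)=-0.321888, 0.2×(-1.609438)=-0.321888.
Sum = -1.332179, so H' = 1.3322.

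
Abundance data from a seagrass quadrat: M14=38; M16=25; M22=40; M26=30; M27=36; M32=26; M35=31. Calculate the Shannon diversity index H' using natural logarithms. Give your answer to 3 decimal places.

1.932

Total N = 38+25+40+30+36+26+31 = 226, so the proportions are 0.16814, 0.11062, 0.17699, 0.13274, 0.15929, 0.11504, 0.13717 (working shown to 5 dp, full precision carried).
Each pᵢ ln pᵢ term: 0.16814×(-1.78295)=-0.29979, 0.11062×(-2.20166)=-0.24355, 0.17699×(-1.73166)=-0.30649, 0.13274×(-2.01934)=-0.26805, 0.15929×(-1.83702)=-0.29262, 0.11504×(-2.16244)=-0.24878, 0.13717×(-1.98655)=-0.27249.
Sum = -1.93176, so H' = 1.932.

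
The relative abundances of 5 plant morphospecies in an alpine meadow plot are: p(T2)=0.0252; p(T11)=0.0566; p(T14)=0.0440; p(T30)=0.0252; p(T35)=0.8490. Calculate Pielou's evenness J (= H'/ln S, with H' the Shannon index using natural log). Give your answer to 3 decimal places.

0.388

H' = −Σ pᵢ ln pᵢ = −((-0.09276) + (-0.16254) + (-0.13744) + (-0.09276) + (-0.13898)) = 0.62447 (working shown to 5 dp, full precision carried).
With S = 5 species, ln S = 1.60944, so J = 0.62447/1.60944 = 0.38801, i.e. 0.388 to 3 decimal places.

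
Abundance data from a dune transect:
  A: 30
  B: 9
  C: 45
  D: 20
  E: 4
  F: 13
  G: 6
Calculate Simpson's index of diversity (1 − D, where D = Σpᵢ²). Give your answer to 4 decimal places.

0.7751

Total N = 30+9+45+20+4+13+6 = 127, so the proportions are 0.23622, 0.070866, 0.354331, 0.15748, 0.031496, 0.102362, 0.047244 (working shown to 6 dp, full precision carried).
D = 0.23622² + 0.070866² + 0.354331² + 0.15748² + 0.031496² + 0.102362² + 0.047244² = 0.055800 + 0.005022 + 0.125550 + 0.024800 + 0.000992 + 0.010478 + 0.002232 = 0.224874.
So 1 − D = 0.775126, i.e. 0.7751 to 4 decimal places.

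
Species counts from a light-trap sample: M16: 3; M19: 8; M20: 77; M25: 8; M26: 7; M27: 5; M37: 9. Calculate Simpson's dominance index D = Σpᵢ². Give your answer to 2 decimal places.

Total N = 3+8+77+8+7+5+9 = 117, so the proportions are 0.0256, 0.0684, 0.6581, 0.0684, 0.0598, 0.0427, 0.0769 (working shown to 4 dp, full precision carried).
D = 0.0256² + 0.0684² + 0.6581² + 0.0684² + 0.0598² + 0.0427² + 0.0769² = 0.0007 + 0.0047 + 0.4331 + 0.0047 + 0.0036 + 0.0018 + 0.0059 = 0.4545.
To 2 decimal places, D = 0.45.

0.45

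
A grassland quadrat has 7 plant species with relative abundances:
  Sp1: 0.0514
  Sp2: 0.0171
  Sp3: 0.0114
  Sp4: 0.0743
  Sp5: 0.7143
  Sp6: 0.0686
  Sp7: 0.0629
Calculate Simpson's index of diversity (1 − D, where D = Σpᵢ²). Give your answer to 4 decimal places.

D = 0.0514² + 0.0171² + 0.0114² + 0.0743² + 0.7143² + 0.0686² + 0.0629² = 0.002642 + 0.000292 + 0.000130 + 0.005520 + 0.510224 + 0.004706 + 0.003956 = 0.527472 (working shown to 6 dp, full precision carried).
So 1 − D = 0.472528, i.e. 0.4725 to 4 decimal places.

0.4725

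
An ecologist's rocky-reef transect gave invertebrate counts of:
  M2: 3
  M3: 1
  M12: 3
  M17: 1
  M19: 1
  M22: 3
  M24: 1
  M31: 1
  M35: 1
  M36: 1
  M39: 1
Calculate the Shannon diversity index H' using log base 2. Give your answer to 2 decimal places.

Total N = 3+1+3+1+1+3+1+1+1+1+1 = 17, so the proportions are 0.1765, 0.0588, 0.1765, 0.0588, 0.0588, 0.1765, 0.0588, 0.0588, 0.0588, 0.0588, 0.0588 (working shown to 4 dp, full precision carried).
Each pᵢ log₂ pᵢ term: 0.1765×(-2.5025)=-0.4416, 0.0588×(-4.0875)=-0.2404, 0.1765×(-2.5025)=-0.4416, 0.0588×(-4.0875)=-0.2404, 0.0588×(-4.0875)=-0.2404, 0.1765×(-2.5025)=-0.4416, 0.0588×(-4.0875)=-0.2404, 0.0588×(-4.0875)=-0.2404, 0.0588×(-4.0875)=-0.2404, 0.0588×(-4.0875)=-0.2404, 0.0588×(-4.0875)=-0.2404.
Sum = -3.2484, so H' = 3.25.

3.25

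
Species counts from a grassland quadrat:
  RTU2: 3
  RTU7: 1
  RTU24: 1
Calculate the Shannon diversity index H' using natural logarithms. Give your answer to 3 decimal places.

Total N = 3+1+1 = 5, so the proportions are 0.6, 0.2, 0.2 (working shown to 5 dp, full precision carried).
Each pᵢ ln pᵢ term: 0.6×(-0.51083)=-0.30650, 0.2×(-1.60944)=-0.32189, 0.2×(-1.60944)=-0.32189.
Sum = -0.95027, so H' = 0.950.

0.950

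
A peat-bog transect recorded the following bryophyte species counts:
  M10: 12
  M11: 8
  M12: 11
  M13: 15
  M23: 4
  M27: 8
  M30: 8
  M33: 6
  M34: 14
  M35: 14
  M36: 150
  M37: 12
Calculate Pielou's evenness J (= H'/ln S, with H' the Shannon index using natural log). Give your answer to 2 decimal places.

Total N = 12+8+11+15+4+8+8+6+14+14+150+12 = 262, so the proportions are 0.0458, 0.0305, 0.042, 0.0573, 0.0153, 0.0305, 0.0305, 0.0229, 0.0534, 0.0534, 0.5725, 0.0458 (working shown to 4 dp, full precision carried).
H' = −Σ pᵢ ln pᵢ = −((-0.1412) + (-0.1065) + (-0.1331) + (-0.1638) + (-0.0638) + (-0.1065) + (-0.1065) + (-0.0865) + (-0.1565) + (-0.1565) + (-0.3193) + (-0.1412)) = 1.6816.
With S = 12 species, ln S = 2.4849, so J = 1.6816/2.4849 = 0.6767, i.e. 0.68 to 2 decimal places.

0.68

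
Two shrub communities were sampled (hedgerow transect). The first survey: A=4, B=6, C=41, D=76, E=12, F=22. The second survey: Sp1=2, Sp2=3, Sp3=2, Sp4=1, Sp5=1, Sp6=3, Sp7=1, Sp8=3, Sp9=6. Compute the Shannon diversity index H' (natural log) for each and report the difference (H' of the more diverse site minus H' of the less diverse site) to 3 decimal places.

The first survey: N=161, proportions 0.024845, 0.037267, 0.254658, 0.47205, 0.074534, 0.136646, giving H' = 1.382586 (working shown to 6 dp, full precision carried).
The second survey: N=22, proportions 0.090909, 0.136364, 0.090909, 0.045455, 0.045455, 0.136364, 0.045455, 0.136364, 0.272727, giving H' = 2.026922.
Difference = |1.382586 − 2.026922| = 0.644336, i.e. 0.644 to 3 decimal places.

0.644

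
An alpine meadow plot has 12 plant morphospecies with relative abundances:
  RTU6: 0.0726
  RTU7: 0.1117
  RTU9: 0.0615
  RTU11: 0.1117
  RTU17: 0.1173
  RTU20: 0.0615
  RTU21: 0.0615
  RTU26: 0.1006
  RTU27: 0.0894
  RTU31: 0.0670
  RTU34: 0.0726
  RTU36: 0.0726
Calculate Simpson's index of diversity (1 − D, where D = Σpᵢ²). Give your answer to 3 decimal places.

D = 0.0726² + 0.1117² + 0.0615² + 0.1117² + 0.1173² + 0.0615² + 0.0615² + 0.1006² + 0.0894² + 0.067² + 0.0726² + 0.0726² = 0.00527 + 0.01248 + 0.00378 + 0.01248 + 0.01376 + 0.00378 + 0.00378 + 0.01012 + 0.00799 + 0.00449 + 0.00527 + 0.00527 = 0.08847 (working shown to 5 dp, full precision carried).
So 1 − D = 0.91153, i.e. 0.912 to 3 decimal places.

0.912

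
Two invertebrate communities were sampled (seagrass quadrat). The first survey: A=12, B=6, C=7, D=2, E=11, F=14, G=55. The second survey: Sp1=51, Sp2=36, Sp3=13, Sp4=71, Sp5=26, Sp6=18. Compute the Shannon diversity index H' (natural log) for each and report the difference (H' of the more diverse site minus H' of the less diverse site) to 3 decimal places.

0.137

The first survey: N=107, proportions 0.11215, 0.05607, 0.06542, 0.01869, 0.1028, 0.13084, 0.51402, giving H' = 1.50176 (working shown to 5 dp, full precision carried).
The second survey: N=215, proportions 0.23721, 0.16744, 0.06047, 0.33023, 0.12093, 0.08372, giving H' = 1.63919.
Difference = |1.50176 − 1.63919| = 0.13743, i.e. 0.137 to 3 decimal places.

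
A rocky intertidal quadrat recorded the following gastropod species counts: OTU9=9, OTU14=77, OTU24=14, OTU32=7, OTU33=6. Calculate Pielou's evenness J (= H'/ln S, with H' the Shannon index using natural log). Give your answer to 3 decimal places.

0.652

Total N = 9+77+14+7+6 = 113, so the proportions are 0.07965, 0.68142, 0.12389, 0.06195, 0.0531 (working shown to 5 dp, full precision carried).
H' = −Σ pᵢ ln pᵢ = −((-0.20152) + (-0.26138) + (-0.25873) + (-0.17230) + (-0.15587)) = 1.04981.
With S = 5 species, ln S = 1.60944, so J = 1.04981/1.60944 = 0.65228, i.e. 0.652 to 3 decimal places.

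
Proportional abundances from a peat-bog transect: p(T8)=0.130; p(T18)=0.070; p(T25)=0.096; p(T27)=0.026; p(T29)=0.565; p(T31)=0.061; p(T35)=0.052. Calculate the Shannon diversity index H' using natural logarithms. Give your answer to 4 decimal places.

1.4182

Each pᵢ ln pᵢ term (working shown to 6 dp, full precision carried): 0.13×(-2.040221)=-0.265229, 0.07×(-2.659260)=-0.186148, 0.096×(-2.343407)=-0.224967, 0.026×(-3.649659)=-0.094891, 0.565×(-0.570930)=-0.322575, 0.061×(-2.796881)=-0.170610, 0.052×(-2.956512)=-0.153739.
Sum = -1.418159, so H' = 1.4182.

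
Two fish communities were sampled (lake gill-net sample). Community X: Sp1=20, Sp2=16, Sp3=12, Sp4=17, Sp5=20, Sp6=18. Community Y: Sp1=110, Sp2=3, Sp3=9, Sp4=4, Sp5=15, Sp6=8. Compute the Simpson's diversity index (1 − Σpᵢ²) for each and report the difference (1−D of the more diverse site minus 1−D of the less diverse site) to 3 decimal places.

0.392

Community X: N=103, proportions 0.19417, 0.15534, 0.1165, 0.16505, 0.19417, 0.17476, giving 1−D = 0.82911 (working shown to 5 dp, full precision carried).
Community Y: N=149, proportions 0.73826, 0.02013, 0.0604, 0.02685, 0.10067, 0.05369, giving 1−D = 0.43719.
Difference = |0.82911 − 0.43719| = 0.39192, i.e. 0.392 to 3 decimal places.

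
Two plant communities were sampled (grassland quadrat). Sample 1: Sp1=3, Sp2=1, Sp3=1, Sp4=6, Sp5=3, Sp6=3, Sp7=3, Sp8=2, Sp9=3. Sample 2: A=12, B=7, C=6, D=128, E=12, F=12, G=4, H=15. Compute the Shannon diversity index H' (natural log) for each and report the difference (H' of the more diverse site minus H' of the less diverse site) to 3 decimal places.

0.781

Sample 1: N=25, proportions 0.12, 0.04, 0.04, 0.24, 0.12, 0.12, 0.12, 0.08, 0.12, giving H' = 2.07423 (working shown to 5 dp, full precision carried).
Sample 2: N=196, proportions 0.06122, 0.03571, 0.03061, 0.65306, 0.06122, 0.06122, 0.02041, 0.07653, giving H' = 1.29314.
Difference = |2.07423 − 1.29314| = 0.78109, i.e. 0.781 to 3 decimal places.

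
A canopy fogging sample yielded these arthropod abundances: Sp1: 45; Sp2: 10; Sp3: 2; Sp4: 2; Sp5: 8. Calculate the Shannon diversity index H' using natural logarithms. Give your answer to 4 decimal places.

1.0146

Total N = 45+10+2+2+8 = 67, so the proportions are 0.671642, 0.149254, 0.029851, 0.029851, 0.119403 (working shown to 6 dp, full precision carried).
Each pᵢ ln pᵢ term: 0.671642×(-0.398030)=-0.267334, 0.149254×(-1.902108)=-0.283897, 0.029851×(-3.511545)=-0.104822, 0.029851×(-3.511545)=-0.104822, 0.119403×(-2.125251)=-0.253761.
Sum = -1.014636, so H' = 1.0146.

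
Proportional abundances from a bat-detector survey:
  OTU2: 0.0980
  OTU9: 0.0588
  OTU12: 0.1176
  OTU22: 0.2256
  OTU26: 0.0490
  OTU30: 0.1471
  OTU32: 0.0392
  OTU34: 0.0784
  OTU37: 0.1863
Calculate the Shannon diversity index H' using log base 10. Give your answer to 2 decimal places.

Each pᵢ log₁₀ pᵢ term (working shown to 4 dp, full precision carried): 0.098×(-1.0088)=-0.0989, 0.0588×(-1.2306)=-0.0724, 0.1176×(-0.9296)=-0.1093, 0.2256×(-0.6467)=-0.1459, 0.049×(-1.3098)=-0.0642, 0.1471×(-0.8324)=-0.1224, 0.0392×(-1.4067)=-0.0551, 0.0784×(-1.1057)=-0.0867, 0.1863×(-0.7298)=-0.1360.
Sum = -0.8908, so H' = 0.89.

0.89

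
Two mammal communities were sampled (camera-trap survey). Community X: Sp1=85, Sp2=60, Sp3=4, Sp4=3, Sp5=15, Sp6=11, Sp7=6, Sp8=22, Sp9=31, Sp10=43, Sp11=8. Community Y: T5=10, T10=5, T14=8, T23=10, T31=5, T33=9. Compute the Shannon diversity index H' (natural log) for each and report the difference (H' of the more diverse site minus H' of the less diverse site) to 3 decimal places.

0.220

Community X: N=288, proportions 0.295139, 0.208333, 0.013889, 0.010417, 0.052083, 0.038194, 0.020833, 0.076389, 0.107639, 0.149306, 0.027778, giving H' = 1.973034 (working shown to 6 dp, full precision carried).
Community Y: N=47, proportions 0.212766, 0.106383, 0.170213, 0.212766, 0.106383, 0.191489, giving H' = 1.753198.
Difference = |1.973034 − 1.753198| = 0.219836, i.e. 0.220 to 3 decimal places.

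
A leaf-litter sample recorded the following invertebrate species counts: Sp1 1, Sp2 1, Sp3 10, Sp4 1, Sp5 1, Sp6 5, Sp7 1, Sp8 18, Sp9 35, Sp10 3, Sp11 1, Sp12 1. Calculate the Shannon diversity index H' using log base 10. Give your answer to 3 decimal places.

0.718

Total N = 1+1+10+1+1+5+1+18+35+3+1+1 = 78, so the proportions are 0.01282, 0.01282, 0.12821, 0.01282, 0.01282, 0.0641, 0.01282, 0.23077, 0.44872, 0.03846, 0.01282, 0.01282 (working shown to 5 dp, full precision carried).
Each pᵢ log₁₀ pᵢ term: 0.01282×(-1.89209)=-0.02426, 0.01282×(-1.89209)=-0.02426, 0.12821×(-0.89209)=-0.11437, 0.01282×(-1.89209)=-0.02426, 0.01282×(-1.89209)=-0.02426, 0.0641×(-1.19312)=-0.07648, 0.01282×(-1.89209)=-0.02426, 0.23077×(-0.63682)=-0.14696, 0.44872×(-0.34803)=-0.15617, 0.03846×(-1.41497)=-0.05442, 0.01282×(-1.89209)=-0.02426, 0.01282×(-1.89209)=-0.02426.
Sum = -0.71820, so H' = 0.718.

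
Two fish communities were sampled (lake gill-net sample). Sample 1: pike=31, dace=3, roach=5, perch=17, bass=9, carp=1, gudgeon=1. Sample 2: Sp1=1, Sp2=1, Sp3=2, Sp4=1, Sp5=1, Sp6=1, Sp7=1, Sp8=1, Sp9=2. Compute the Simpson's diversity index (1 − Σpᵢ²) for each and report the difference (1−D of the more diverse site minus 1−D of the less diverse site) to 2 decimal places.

0.18

Sample 1: N=67, proportions 0.462687, 0.044776, 0.074627, 0.253731, 0.134328, 0.014925, 0.014925, giving 1−D = 0.695478 (working shown to 6 dp, full precision carried).
Sample 2: N=11, proportions 0.090909, 0.090909, 0.181818, 0.090909, 0.090909, 0.090909, 0.090909, 0.090909, 0.181818, giving 1−D = 0.876033.
Difference = |0.695478 − 0.876033| = 0.180555, i.e. 0.18 to 2 decimal places.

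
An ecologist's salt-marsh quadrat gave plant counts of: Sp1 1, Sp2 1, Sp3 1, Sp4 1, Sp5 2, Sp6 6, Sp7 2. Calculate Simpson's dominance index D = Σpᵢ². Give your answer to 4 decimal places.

Total N = 1+1+1+1+2+6+2 = 14, so the proportions are 0.071429, 0.071429, 0.071429, 0.071429, 0.142857, 0.428571, 0.142857 (working shown to 6 dp, full precision carried).
D = 0.071429² + 0.071429² + 0.071429² + 0.071429² + 0.142857² + 0.428571² + 0.142857² = 0.005102 + 0.005102 + 0.005102 + 0.005102 + 0.020408 + 0.183673 + 0.020408 = 0.244898.
To 4 decimal places, D = 0.2449.

0.2449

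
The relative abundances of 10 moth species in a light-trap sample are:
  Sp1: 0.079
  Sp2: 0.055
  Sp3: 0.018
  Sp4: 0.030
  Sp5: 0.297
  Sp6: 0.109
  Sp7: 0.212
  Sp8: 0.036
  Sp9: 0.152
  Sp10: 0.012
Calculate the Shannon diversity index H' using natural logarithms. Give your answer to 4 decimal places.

Each pᵢ ln pᵢ term (working shown to 6 dp, full precision carried): 0.079×(-2.538307)=-0.200526, 0.055×(-2.900422)=-0.159523, 0.018×(-4.017384)=-0.072313, 0.03×(-3.506558)=-0.105197, 0.297×(-1.214023)=-0.360565, 0.109×(-2.216407)=-0.241588, 0.212×(-1.551169)=-0.328848, 0.036×(-3.324236)=-0.119673, 0.152×(-1.883875)=-0.286349, 0.012×(-4.422849)=-0.053074.
Sum = -1.927656, so H' = 1.9277.

1.9277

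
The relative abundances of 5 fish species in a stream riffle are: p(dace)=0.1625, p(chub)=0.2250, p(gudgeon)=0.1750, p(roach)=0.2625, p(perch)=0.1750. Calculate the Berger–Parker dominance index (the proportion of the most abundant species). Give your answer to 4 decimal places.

The largest proportion is 0.2625, i.e. d = 0.2625 to 4 decimal places.

0.2625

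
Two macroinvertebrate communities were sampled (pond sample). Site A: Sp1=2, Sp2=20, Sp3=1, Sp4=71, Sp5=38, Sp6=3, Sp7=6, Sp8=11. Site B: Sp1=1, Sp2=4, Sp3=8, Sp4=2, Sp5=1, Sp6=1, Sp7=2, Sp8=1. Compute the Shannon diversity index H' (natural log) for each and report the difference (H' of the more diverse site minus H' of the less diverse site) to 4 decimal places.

0.2939

Site A: N=152, proportions 0.0131579, 0.1315789, 0.0065789, 0.4671053, 0.25, 0.0197368, 0.0394737, 0.0723684, giving H' = 1.4541257 (working shown to 7 dp, full precision carried).
Site B: N=20, proportions 0.05, 0.2, 0.4, 0.1, 0.05, 0.05, 0.1, 0.05, giving H' = 1.7480673.
Difference = |1.4541257 − 1.7480673| = 0.2939416, i.e. 0.2939 to 4 decimal places.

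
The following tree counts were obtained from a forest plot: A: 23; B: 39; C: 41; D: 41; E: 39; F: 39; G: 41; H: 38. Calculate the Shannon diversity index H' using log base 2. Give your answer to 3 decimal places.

2.982

Total N = 23+39+41+41+39+39+41+38 = 301, so the proportions are 0.07641, 0.12957, 0.13621, 0.13621, 0.12957, 0.12957, 0.13621, 0.12625 (working shown to 5 dp, full precision carried).
Each pᵢ log₂ pᵢ term: 0.07641×(-3.71006)=-0.28349, 0.12957×(-2.94822)=-0.38199, 0.13621×(-2.87607)=-0.39176, 0.13621×(-2.87607)=-0.39176, 0.12957×(-2.94822)=-0.38199, 0.12957×(-2.94822)=-0.38199, 0.13621×(-2.87607)=-0.39176, 0.12625×(-2.98569)=-0.37693.
Sum = -2.98168, so H' = 2.982.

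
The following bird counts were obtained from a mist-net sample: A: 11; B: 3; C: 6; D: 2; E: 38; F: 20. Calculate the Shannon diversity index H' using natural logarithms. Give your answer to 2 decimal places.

Total N = 11+3+6+2+38+20 = 80, so the proportions are 0.1375, 0.0375, 0.075, 0.025, 0.475, 0.25 (working shown to 4 dp, full precision carried).
Each pᵢ ln pᵢ term: 0.1375×(-1.9841)=-0.2728, 0.0375×(-3.2834)=-0.1231, 0.075×(-2.5903)=-0.1943, 0.025×(-3.6889)=-0.0922, 0.475×(-0.7444)=-0.3536, 0.25×(-1.3863)=-0.3466.
Sum = -1.3826, so H' = 1.38.

1.38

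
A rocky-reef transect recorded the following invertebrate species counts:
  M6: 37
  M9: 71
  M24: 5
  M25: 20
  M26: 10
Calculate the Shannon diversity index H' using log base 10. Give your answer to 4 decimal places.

Total N = 37+71+5+20+10 = 143, so the proportions are 0.258741, 0.496503, 0.034965, 0.13986, 0.06993 (working shown to 6 dp, full precision carried).
Each pᵢ log₁₀ pᵢ term: 0.258741×(-0.587134)=-0.151916, 0.496503×(-0.304078)=-0.150976, 0.034965×(-1.456366)=-0.050922, 0.13986×(-0.854306)=-0.119483, 0.06993×(-1.155336)=-0.080793.
Sum = -0.554089, so H' = 0.5541.

0.5541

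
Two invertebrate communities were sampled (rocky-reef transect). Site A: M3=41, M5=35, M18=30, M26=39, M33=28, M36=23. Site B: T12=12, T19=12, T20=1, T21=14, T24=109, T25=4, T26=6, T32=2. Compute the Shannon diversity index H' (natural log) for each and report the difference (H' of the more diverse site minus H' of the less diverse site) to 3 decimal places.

0.608

Site A: N=196, proportions 0.20918, 0.17857, 0.15306, 0.19898, 0.14286, 0.11735, giving H' = 1.77288 (working shown to 5 dp, full precision carried).
Site B: N=160, proportions 0.075, 0.075, 0.00625, 0.0875, 0.68125, 0.025, 0.0375, 0.0125, giving H' = 1.16503.
Difference = |1.77288 − 1.16503| = 0.60785, i.e. 0.608 to 3 decimal places.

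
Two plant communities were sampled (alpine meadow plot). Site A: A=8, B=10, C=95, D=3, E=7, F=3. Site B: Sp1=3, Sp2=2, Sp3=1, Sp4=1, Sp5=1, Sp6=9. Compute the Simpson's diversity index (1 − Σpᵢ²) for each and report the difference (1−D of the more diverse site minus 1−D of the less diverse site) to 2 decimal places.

0.25

Site A: N=126, proportions 0.0635, 0.0794, 0.754, 0.0238, 0.0556, 0.0238, giving 1−D = 0.4170 (working shown to 4 dp, full precision carried).
Site B: N=17, proportions 0.1765, 0.1176, 0.0588, 0.0588, 0.0588, 0.5294, giving 1−D = 0.6644.
Difference = |0.4170 − 0.6644| = 0.2474, i.e. 0.25 to 2 decimal places.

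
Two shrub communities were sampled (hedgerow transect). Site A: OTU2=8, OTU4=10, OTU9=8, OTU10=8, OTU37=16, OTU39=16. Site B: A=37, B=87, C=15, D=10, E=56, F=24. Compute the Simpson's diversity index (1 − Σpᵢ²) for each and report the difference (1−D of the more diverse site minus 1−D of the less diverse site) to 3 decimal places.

0.063

Site A: N=66, proportions 0.12121, 0.15152, 0.12121, 0.12121, 0.24242, 0.24242, giving 1−D = 0.81543 (working shown to 5 dp, full precision carried).
Site B: N=229, proportions 0.16157, 0.37991, 0.0655, 0.04367, 0.24454, 0.1048, giving 1−D = 0.75258.
Difference = |0.81543 − 0.75258| = 0.06285, i.e. 0.063 to 3 decimal places.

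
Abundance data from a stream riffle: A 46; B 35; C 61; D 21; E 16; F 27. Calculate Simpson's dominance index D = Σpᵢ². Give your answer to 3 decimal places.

0.200

Total N = 46+35+61+21+16+27 = 206, so the proportions are 0.2233, 0.1699, 0.29612, 0.10194, 0.07767, 0.13107 (working shown to 5 dp, full precision carried).
D = 0.2233² + 0.1699² + 0.29612² + 0.10194² + 0.07767² + 0.13107² = 0.04986 + 0.02887 + 0.08768 + 0.01039 + 0.00603 + 0.01718 = 0.20002.
To 3 decimal places, D = 0.200.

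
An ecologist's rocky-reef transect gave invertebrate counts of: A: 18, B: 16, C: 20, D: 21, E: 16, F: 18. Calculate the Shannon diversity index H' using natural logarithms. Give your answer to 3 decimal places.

1.787

Total N = 18+16+20+21+16+18 = 109, so the proportions are 0.16514, 0.14679, 0.18349, 0.19266, 0.14679, 0.16514 (working shown to 5 dp, full precision carried).
Each pᵢ ln pᵢ term: 0.16514×(-1.80098)=-0.29741, 0.14679×(-1.91876)=-0.28165, 0.18349×(-1.69562)=-0.31112, 0.19266×(-1.64683)=-0.31728, 0.14679×(-1.91876)=-0.28165, 0.16514×(-1.80098)=-0.29741.
Sum = -1.78652, so H' = 1.787.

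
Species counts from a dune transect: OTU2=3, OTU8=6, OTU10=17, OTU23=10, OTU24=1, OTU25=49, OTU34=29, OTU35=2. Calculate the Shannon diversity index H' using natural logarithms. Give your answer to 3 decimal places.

Total N = 3+6+17+10+1+49+29+2 = 117, so the proportions are 0.02564, 0.05128, 0.1453, 0.08547, 0.00855, 0.4188, 0.24786, 0.01709 (working shown to 5 dp, full precision carried).
Each pᵢ ln pᵢ term: 0.02564×(-3.66356)=-0.09394, 0.05128×(-2.97041)=-0.15233, 0.1453×(-1.92896)=-0.28028, 0.08547×(-2.45959)=-0.21022, 0.00855×(-4.76217)=-0.04070, 0.4188×(-0.87035)=-0.36451, 0.24786×(-1.39488)=-0.34574, 0.01709×(-4.06903)=-0.06956.
Sum = -1.55727, so H' = 1.557.

1.557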